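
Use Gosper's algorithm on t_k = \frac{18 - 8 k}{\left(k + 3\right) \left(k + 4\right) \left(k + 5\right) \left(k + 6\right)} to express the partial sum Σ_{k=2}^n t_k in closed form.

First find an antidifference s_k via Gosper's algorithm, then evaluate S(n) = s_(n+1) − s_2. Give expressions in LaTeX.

Compute t_(k+1)/t_k: get (k + 3)*(4*k - 5)/((k + 7)*(4*k - 9)).
Take A(k)=k + 3, B(k)=k + 7, C(k)=k - 9/4.
Need (k + 3)·f(k+1) − (k + 6)·f(k) = k - 9/4.
Degrees (1,1,1) ⇒ d ≤ 3.
Match coefficients ⇒ f(k) = -k*(k**2 + 12*k + 167)/240.
Then R = B(k−1)f/C = -k*(k + 6)*(k**2 + 12*k + 167)/(60*(4*k - 9)), so s_k = R(k)·t_k = k*(k**2 + 12*k + 167)/(30*(k + 3)*(k + 4)*(k + 5)).
Δs = 2*(9 - 4*k)/(k**4 + 18*k**3 + 119*k**2 + 342*k + 360), as required.
Σ_(k=2)^n t_k = s_(n+1) − s_(2) = ((n**3 + 15*n**2 + 194*n + 180)/(30*(n**3 + 15*n**2 + 74*n + 120))) − (13/210), i.e. (-n**3 - 15*n**2 + 66*n - 50)/(35*(n**3 + 15*n**2 + 74*n + 120)).

S(n) = \frac{- n^{3} - 15 n^{2} + 66 n - 50}{35 \left(n^{3} + 15 n^{2} + 74 n + 120\right)}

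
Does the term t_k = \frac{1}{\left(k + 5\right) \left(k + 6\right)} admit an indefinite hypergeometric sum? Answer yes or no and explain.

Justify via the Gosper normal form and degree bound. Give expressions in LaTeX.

Yes. s_k = \frac{k}{5 \left(k + 5\right)}.

r(k) = (k + 5)/(k + 7) after simplifying.
Factor: A=k + 5; B=k + 7; C=1.
Set up (k + 5)·f(k+1) − (k + 6)·f(k) − (1) = 0.
deg f ≤ 1 (via 1,1,0).
A polynomial solution: f(k) = k/5.
Then R = B(k−1)f/C = k*(k + 6)/5, so s_k = R(k)·t_k = k/(5*(k + 5)).
Check: Δs_k = 1/(k**2 + 11*k + 30). ✓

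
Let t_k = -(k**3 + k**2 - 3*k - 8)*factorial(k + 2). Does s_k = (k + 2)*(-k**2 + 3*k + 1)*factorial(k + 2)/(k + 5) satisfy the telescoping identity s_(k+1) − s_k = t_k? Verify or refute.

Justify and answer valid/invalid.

Invalid: residual 3*(k**4 + 6*k**3 + k**2 - 20*k - 39)*factorial(k + 2)/((k + 5)*(k + 6)) ≠ 0.

s_(k+1) = (k + 3)*(-k**2 + k + 3)*factorial(k + 3)/(k + 6)
s_(k+1) − s_k = -(k**5 + 9*k**4 + 20*k**3 - 14*k**2 - 118*k - 123)*factorial(k + 2)/((k + 5)*(k + 6))
(s_(k+1) − s_k) − t_k = 3*(k**4 + 6*k**3 + k**2 - 20*k - 39)*factorial(k + 2)/((k + 5)*(k + 6))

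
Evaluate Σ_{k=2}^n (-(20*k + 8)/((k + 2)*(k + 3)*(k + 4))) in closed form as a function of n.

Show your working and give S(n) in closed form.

Step 1: r(k) = (k + 2)*(5*k + 7)/((k + 5)*(5*k + 2)).
Gosper form: A/B · C(k+1)/C(k) with A=k + 2, B=k + 5, C=k + 2/5.
Key eq: (k + 2)·f(k+1) = (k + 4)·f(k) + (k + 2/5).
Bound: deg f ≤ 2.
Match coefficients ⇒ f(k) = k**2/5.
R(k) = B(k−1)·f(k)/C(k) = k**2*(k + 4)/(5*k + 2); s_k = R·t_k = -4*k**2/(k**2 + 5*k + 6).
Check: Δs_k = 4*(-5*k - 2)/(k**3 + 9*k**2 + 26*k + 24). ✓
Σ_(k=2)^n t_k = s_(n+1) − s_(2) = (4*(-n**2 - 2*n - 1)/(n**2 + 7*n + 12)) − (-4/5), i.e. 4*(-4*n**2 - 3*n + 7)/(5*(n**2 + 7*n + 12)).

S(n) = 4*(-4*n**2 - 3*n + 7)/(5*(n**2 + 7*n + 12))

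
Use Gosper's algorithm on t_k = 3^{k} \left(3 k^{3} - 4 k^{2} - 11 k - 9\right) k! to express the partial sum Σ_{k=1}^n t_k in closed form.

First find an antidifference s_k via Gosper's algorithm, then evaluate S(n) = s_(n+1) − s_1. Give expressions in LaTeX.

S(n) = 3 \cdot 3^{n} n^{3} n! - 3 \cdot 3^{n} n^{2} n! - 15 \cdot 3^{n} n n! - 9 \cdot 3^{n} n! + 9

Ratio r(k) = 3*(3*k**4 + 8*k**3 - 5*k**2 - 31*k - 21)/(3*k**3 - 4*k**2 - 11*k - 9).
A = 3*k + 3, B = 1, C = k**3 - 4*k**2/3 - 11*k/3 - 3.
Solve (3*k + 3)·f(k+1) − (1)·f(k) = k**3 - 4*k**2/3 - 11*k/3 - 3.
From deg A=1, deg B=0, deg C=3: d=2.
Solving with deg f ≤ 2: f(k) = k*(k - 4)/3.
Then R = B(k−1)f/C = k*(k - 4)/(3*k**3 - 4*k**2 - 11*k - 9), so s_k = R(k)·t_k = 3**k*k*(k - 4)*factorial(k).
Δs = 3**k*(3*k**3 - 4*k**2 - 11*k - 9)*factorial(k), as required.
Evaluate: s_(n+1) = 3**(n + 1)*(n - 3)*(n + 1)*factorial(n + 1); subtract s_(1) = -9 ⇒ S(n) = 3*3**n*n**3*factorial(n) - 3*3**n*n**2*factorial(n) - 15*3**n*n*factorial(n) - 9*3**n*factorial(n) + 9.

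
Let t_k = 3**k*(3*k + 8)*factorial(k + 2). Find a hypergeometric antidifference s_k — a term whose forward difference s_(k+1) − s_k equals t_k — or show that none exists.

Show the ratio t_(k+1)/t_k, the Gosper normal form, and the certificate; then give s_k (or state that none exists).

s_k = 3**k*factorial(k + 2)

r(k) = 3*(k + 3)*(3*k + 11)/(3*k + 8) after simplifying.
So A=3*k + 9 and B=1, with C=k + 8/3.
Key eq: (3*k + 9)·f(k+1) = (1)·f(k) + (k + 8/3).
Degrees (1,0,1) ⇒ d ≤ 0.
Solve for f: f(k) = 1/3 (degree 0 ≤ 0).
Then R = B(k−1)f/C = 1/(3*k + 8), so s_k = R(k)·t_k = 3**k*factorial(k + 2).
Check: Δs_k = 3**k*(3*k + 8)*factorial(k + 2). ✓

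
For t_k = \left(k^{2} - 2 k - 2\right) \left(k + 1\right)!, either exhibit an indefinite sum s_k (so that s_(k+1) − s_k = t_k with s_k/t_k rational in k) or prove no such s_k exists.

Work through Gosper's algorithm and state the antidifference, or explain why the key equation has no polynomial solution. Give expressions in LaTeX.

Compute t_(k+1)/t_k: get (k + 2)*(2*k - (k + 1)**2 + 4)/(-k**2 + 2*k + 2).
Normal form (A,B,C) = (k + 2, 1, k**2 - 2*k - 2).
Key eq: (k + 2)·f(k+1) = (1)·f(k) + (k**2 - 2*k - 2).
d = 1 from the (1,0,2) case.
Solving with deg f ≤ 1: f(k) = k - 4.
Then R = B(k−1)f/C = (k - 4)/(k**2 - 2*k - 2), so s_k = R(k)·t_k = (k - 4)*factorial(k + 1).
s_(k+1) − s_k = (k**2 - 2*k - 2)*factorial(k + 1) = t_k.

s_k = \left(k - 4\right) \left(k + 1\right)!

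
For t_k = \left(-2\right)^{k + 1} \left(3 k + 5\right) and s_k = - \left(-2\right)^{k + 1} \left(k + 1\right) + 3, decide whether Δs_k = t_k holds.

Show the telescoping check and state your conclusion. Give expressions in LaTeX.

s_(k+1) = -4*(-2)**k*(k + 2) + 3
s_(k+1) − s_k = (-2)**(k + 1)*(3*k + 5)
(s_(k+1) − s_k) − t_k = 0

valid; difference matches t_k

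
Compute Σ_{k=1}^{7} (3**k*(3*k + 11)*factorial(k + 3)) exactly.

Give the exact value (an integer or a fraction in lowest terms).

t_(k+1)/t_k = 3*(k + 4)*(3*k + 14)/(3*k + 11).
Normal form (A,B,C) = (3*k + 12, 1, k + 11/3).
Need (3*k + 12)·f(k+1) − (1)·f(k) = k + 11/3.
d = 0 from the (1,0,1) case.
Match coefficients ⇒ f(k) = 1/3.
R(k) = B(k−1)·f(k)/C(k) = 1/(3*k + 11); s_k = R·t_k = 3**k*factorial(k + 3).
s_(k+1) − s_k = 3**k*(3*k + 11)*factorial(k + 3) = t_k.
Telescoping: Σ = s_(8) − s_(1) = 261894124800 − (72) = 261894124728.

Σ = 261894124728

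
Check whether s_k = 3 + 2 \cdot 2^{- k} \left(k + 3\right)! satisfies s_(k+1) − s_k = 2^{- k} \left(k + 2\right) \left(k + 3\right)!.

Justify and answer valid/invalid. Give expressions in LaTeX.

Valid — Δs_k = t_k.

s_(k+1) = 2*2**(-k - 1)*factorial(k + 4) + 3
s_(k+1) − s_k = (k + 2)*factorial(k + 3)/2**k
(s_(k+1) − s_k) − t_k = 0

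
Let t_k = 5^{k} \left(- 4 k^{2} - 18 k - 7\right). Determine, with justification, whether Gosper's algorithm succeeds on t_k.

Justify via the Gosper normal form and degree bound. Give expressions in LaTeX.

The ratio is 5*(4*k**2 + 26*k + 29)/(4*k**2 + 18*k + 7).
So A=5 and B=1, with C=k**2 + 9*k/2 + 7/4.
Need (5)·f(k+1) − (1)·f(k) = k**2 + 9*k/2 + 7/4.
deg f ≤ 2 (via 0,0,2).
A polynomial solution: f(k) = (k**2 + 2*k - 2)/4.
R(k) = B(k−1)·f(k)/C(k) = (k**2 + 2*k - 2)/(4*k**2 + 18*k + 7); s_k = R·t_k = 5**k*(-k**2 - 2*k + 2).
s_(k+1) − s_k = 5**k*(-4*k**2 - 18*k - 7) = t_k.

Yes. s_k = 5^{k} \left(- k^{2} - 2 k + 2\right).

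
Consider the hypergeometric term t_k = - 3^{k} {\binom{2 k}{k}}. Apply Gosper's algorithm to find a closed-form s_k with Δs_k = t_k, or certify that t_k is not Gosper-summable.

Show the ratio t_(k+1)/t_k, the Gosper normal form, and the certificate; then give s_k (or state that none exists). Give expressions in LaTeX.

Compute t_(k+1)/t_k: get 6*(2*k + 1)/(k + 1).
So A=12*k + 6 and B=k + 1, with C=1.
f must satisfy (12*k + 6)·f(k+1) − (k)·f(k) = 1.
d = -1 from the (1,1,0) case.
d = -1 < 0 ⇒ no nonzero polynomial f; not summable.

none — t_k is not Gosper-summable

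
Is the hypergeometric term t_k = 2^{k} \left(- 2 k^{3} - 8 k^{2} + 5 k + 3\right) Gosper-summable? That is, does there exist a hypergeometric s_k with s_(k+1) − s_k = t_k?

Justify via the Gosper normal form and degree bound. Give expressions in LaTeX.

Step 1: r(k) = 2*(2*k**3 + 14*k**2 + 17*k + 2)/(2*k**3 + 8*k**2 - 5*k - 3).
Take A(k)=2, B(k)=1, C(k)=k**3 + 4*k**2 - 5*k/2 - 3/2.
Solve (2)·f(k+1) − (1)·f(k) = k**3 + 4*k**2 - 5*k/2 - 3/2.
Bound: deg f ≤ 3.
Solve for f: f(k) = (k - 1)*(2*k**2 - 2*k - 3)/2 (degree 3 ≤ 3).
Certificate R = B(k−1)f/C = (k - 1)*(2*k**2 - 2*k - 3)/(2*k**3 + 8*k**2 - 5*k - 3) gives s_k = 2**k*(-2*k**3 + 4*k**2 + k - 3).
s_(k+1) − s_k = 2**k*(-2*k**3 - 8*k**2 + 5*k + 3) = t_k.

Yes. s_k = 2^{k} \left(- 2 k^{3} + 4 k^{2} + k - 3\right).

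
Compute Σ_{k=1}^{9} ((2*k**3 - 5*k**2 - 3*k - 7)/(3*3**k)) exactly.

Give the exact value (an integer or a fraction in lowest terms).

Ratio r(k) = (2*k**3 + k**2 - 7*k - 13)/(3*(2*k**3 - 5*k**2 - 3*k - 7)).
So A=1/3 and B=1, with C=k**3 - 5*k**2/2 - 3*k/2 - 7/2.
Key eq: (1/3)·f(k+1) = (1)·f(k) + (k**3 - 5*k**2/2 - 3*k/2 - 7/2).
Degrees (0,0,3) ⇒ d ≤ 3.
Solve for f: f(k) = -3*(k**3 - k**2 - k - 4)/2 (degree 3 ≤ 3).
Certificate R = B(k−1)f/C = -3*(k**3 - k**2 - k - 4)/(2*k**3 - 5*k**2 - 3*k - 7) gives s_k = (-k**3 + k**2 + k + 4)/3**k.
Δs = (2*k**3 - 5*k**2 - 3*k - 7)/(3*3**k), as required.
Sum = s_(10) − s_(1); s_(10) = -886/59049, s_(1) = 5/3 ⇒ -99301/59049.

Σ = -99301/59049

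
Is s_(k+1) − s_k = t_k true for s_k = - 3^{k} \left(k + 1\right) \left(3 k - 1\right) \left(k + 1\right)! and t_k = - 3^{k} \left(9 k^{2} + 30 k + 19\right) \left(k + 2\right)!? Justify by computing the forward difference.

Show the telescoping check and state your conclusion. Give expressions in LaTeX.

Invalid: residual 3^{k} \left(9 k^{2} + 21 k + 13\right) \left(k + 1\right)! ≠ 0.

s_(k+1) = -3**(k + 1)*(k + 2)*(3*k + 2)*factorial(k + 2)
s_(k+1) − s_k = -3**k*(9*k**3 + 39*k**2 + 58*k + 25)*factorial(k + 1)
(s_(k+1) − s_k) − t_k = 3**k*(9*k**2 + 21*k + 13)*factorial(k + 1)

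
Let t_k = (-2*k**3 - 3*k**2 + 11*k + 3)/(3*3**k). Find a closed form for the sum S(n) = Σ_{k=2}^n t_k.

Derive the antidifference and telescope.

S(n) = (-6*3**n + n**3 + 6*n**2 + 8*n + 3)/(3*3**n)

The ratio is (2*k**3 + 9*k**2 + k - 9)/(3*(2*k**3 + 3*k**2 - 11*k - 3)).
Gosper form: A/B · C(k+1)/C(k) with A=1/3, B=1, C=k**3 + 3*k**2/2 - 11*k/2 - 3/2.
Key eq: (1/3)·f(k+1) = (1)·f(k) + (k**3 + 3*k**2/2 - 11*k/2 - 3/2).
From deg A=0, deg B=0, deg C=3: d=3.
Match coefficients ⇒ f(k) = -3*k*(k**2 + 3*k - 1)/2.
Certificate R = B(k−1)f/C = -3*k*(k**2 + 3*k - 1)/(2*k**3 + 3*k**2 - 11*k - 3) gives s_k = k*(k**2 + 3*k - 1)/3**k.
Check: Δs_k = (-2*k**3 - 3*k**2 + 11*k + 3)/(3*3**k). ✓
s_(n+1) = 3**(-n - 1)*(n**3 + 6*n**2 + 8*n + 3) and s_(2) = 2, so S(n) = (-6*3**n + n**3 + 6*n**2 + 8*n + 3)/(3*3**n).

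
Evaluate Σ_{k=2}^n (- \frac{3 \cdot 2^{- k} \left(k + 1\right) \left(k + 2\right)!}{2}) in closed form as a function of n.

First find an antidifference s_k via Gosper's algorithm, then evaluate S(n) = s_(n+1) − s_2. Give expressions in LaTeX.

The ratio is (k + 2)*(k + 3)/(2*(k + 1)).
So A=k/2 + 3/2 and B=1, with C=k + 1.
Set up (k/2 + 3/2)·f(k+1) − (1)·f(k) − (k + 1) = 0.
deg f ≤ 0 (via 1,0,1).
Solving with deg f ≤ 0: f(k) = 2.
Get s_k = R·t_k = -3*factorial(k + 2)/2**k with R(k) = B(k−1)f(k)/C(k) = 2/(k + 1).
s_(k+1) − s_k = -3*(k + 1)*factorial(k + 2)/(2*2**k) = t_k.
Evaluate: s_(n+1) = -3*2**(-n - 1)*factorial(n + 3); subtract s_(2) = -18 ⇒ S(n) = 18 - 3*factorial(n + 3)/(2*2**n).

S(n) = 18 - \frac{3 \cdot 2^{- n} \left(n + 3\right)!}{2}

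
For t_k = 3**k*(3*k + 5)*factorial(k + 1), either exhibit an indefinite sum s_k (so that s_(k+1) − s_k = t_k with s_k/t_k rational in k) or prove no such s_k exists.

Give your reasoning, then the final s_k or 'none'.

Step 1: r(k) = 3*(k + 2)*(3*k + 8)/(3*k + 5).
Normal form (A,B,C) = (3*k + 6, 1, k + 5/3).
f must satisfy (3*k + 6)·f(k+1) − (1)·f(k) = k + 5/3.
d = 0 from the (1,0,1) case.
Coefficient equations give f(k) = 1/3.
Certificate R = B(k−1)f/C = 1/(3*k + 5) gives s_k = 3**k*factorial(k + 1).
Δs = 3**k*(3*k + 5)*factorial(k + 1), as required.

s_k = 3**k*factorial(k + 1)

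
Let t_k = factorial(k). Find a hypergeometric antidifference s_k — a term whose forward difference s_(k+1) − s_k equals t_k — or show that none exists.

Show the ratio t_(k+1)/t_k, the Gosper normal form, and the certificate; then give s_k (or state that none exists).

none — t_k is not Gosper-summable

Step 1: r(k) = k + 1.
Gosper form: A/B · C(k+1)/C(k) with A=k + 1, B=1, C=1.
f must satisfy (k + 1)·f(k+1) − (1)·f(k) = 1.
deg f ≤ -1 (via 1,0,0).
deg f ≤ -1 is impossible — no certificate.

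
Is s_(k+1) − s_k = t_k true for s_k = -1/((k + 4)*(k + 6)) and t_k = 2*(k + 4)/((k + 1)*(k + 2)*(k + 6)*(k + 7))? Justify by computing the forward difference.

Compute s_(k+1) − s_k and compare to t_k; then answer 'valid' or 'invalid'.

s_(k+1) = -1/((k + 5)*(k + 7))
s_(k+1) − s_k = (2*k + 11)/(k**4 + 22*k**3 + 179*k**2 + 638*k + 840)
(s_(k+1) − s_k) − t_k = 3*(-3*k**2 - 25*k - 46)/(k**6 + 25*k**5 + 247*k**4 + 1219*k**3 + 3112*k**2 + 3796*k + 1680)

Invalid: residual 3*(-3*k**2 - 25*k - 46)/(k**6 + 25*k**5 + 247*k**4 + 1219*k**3 + 3112*k**2 + 3796*k + 1680) ≠ 0.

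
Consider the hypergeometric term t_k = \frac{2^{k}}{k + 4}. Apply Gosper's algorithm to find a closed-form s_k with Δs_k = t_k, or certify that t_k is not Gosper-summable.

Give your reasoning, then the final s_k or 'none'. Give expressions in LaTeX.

none — t_k is not Gosper-summable

t_(k+1)/t_k = 2*(k + 4)/(k + 5).
So A=2*k + 8 and B=k + 5, with C=1.
Solve (2*k + 8)·f(k+1) − (k + 4)·f(k) = 1.
deg f ≤ -1 (via 1,1,0).
d = -1 < 0 ⇒ no nonzero polynomial f; not summable.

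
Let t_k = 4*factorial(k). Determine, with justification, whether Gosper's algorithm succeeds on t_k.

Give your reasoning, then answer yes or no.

Compute t_(k+1)/t_k: get k + 1.
So A=k + 1 and B=1, with C=1.
Solve (k + 1)·f(k+1) − (1)·f(k) = 1.
Degrees (1,0,0) ⇒ d ≤ -1.
Negative degree bound (-1): no f exists, t_k not Gosper-summable.

No — negative degree bound, so no certificate f.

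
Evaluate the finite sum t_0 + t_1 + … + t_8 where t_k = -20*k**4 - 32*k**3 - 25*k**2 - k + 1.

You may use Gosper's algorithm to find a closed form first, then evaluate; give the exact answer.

Compute t_(k+1)/t_k: get (20*k**4 + 112*k**3 + 241*k**2 + 227*k + 77)/(20*k**4 + 32*k**3 + 25*k**2 + k - 1).
A = 1, B = 1, C = k**4 + 8*k**3/5 + 5*k**2/4 + k/20 - 1/20.
f must satisfy (1)·f(k+1) − (1)·f(k) = k**4 + 8*k**3/5 + 5*k**2/4 + k/20 - 1/20.
d = 5 from the (0,0,4) case.
Solve for f: f(k) = k*(4*k**4 - 2*k**3 - k**2 - 4*k + 2)/20 (degree 5 ≤ 5).
R(k) = B(k−1)·f(k)/C(k) = k*(4*k**4 - 2*k**3 - k**2 - 4*k + 2)/(20*k**4 + 32*k**3 + 25*k**2 + k - 1); s_k = R·t_k = k*(-4*k**4 + 2*k**3 + k**2 + 4*k - 2).
Check: Δs_k = -20*k**4 - 32*k**3 - 25*k**2 - k + 1. ✓
Sum = s_(9) − s_(0); s_(9) = -222039, s_(0) = 0 ⇒ -222039.

Σ = -222039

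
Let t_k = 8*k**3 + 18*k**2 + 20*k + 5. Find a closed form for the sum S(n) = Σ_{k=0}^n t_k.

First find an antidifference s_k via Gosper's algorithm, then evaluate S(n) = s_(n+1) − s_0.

t_(k+1)/t_k = (8*k**3 + 42*k**2 + 80*k + 51)/(8*k**3 + 18*k**2 + 20*k + 5).
A = 1, B = 1, C = k**3 + 9*k**2/4 + 5*k/2 + 5/8.
Set up (1)·f(k+1) − (1)·f(k) − (k**3 + 9*k**2/4 + 5*k/2 + 5/8) = 0.
deg f ≤ 4 (via 0,0,3).
A polynomial solution: f(k) = k*(2*k**3 + 2*k**2 + 3*k - 2)/8.
R(k) = B(k−1)·f(k)/C(k) = k*(2*k**3 + 2*k**2 + 3*k - 2)/(8*k**3 + 18*k**2 + 20*k + 5); s_k = R·t_k = k*(2*k**3 + 2*k**2 + 3*k - 2).
Δs = 8*k**3 + 18*k**2 + 20*k + 5, as required.
Σ_(k=0)^n t_k = s_(n+1) − s_(0) = (2*n**4 + 10*n**3 + 21*n**2 + 18*n + 5) − (0), i.e. 2*n**4 + 10*n**3 + 21*n**2 + 18*n + 5.

S(n) = 2*n**4 + 10*n**3 + 21*n**2 + 18*n + 5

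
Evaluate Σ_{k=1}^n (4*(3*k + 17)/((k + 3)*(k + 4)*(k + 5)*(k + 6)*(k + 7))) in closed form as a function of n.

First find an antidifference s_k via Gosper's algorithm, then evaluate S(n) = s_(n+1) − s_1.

S(n) = n*(n**2 + 16*n + 83)/(35*(n**3 + 16*n**2 + 83*n + 140))

r(k) = (k + 3)*(3*k + 20)/((k + 8)*(3*k + 17)) after simplifying.
So A=k + 3 and B=k + 8, with C=k + 17/3.
Key eq: (k + 3)·f(k+1) = (k + 7)·f(k) + (k + 17/3).
deg f ≤ 4 (via 1,1,1).
Solve for f: f(k) = k*(k + 5)*(k**2 + 13*k + 54)/216 (degree 4 ≤ 4).
Then R = B(k−1)f/C = k*(k + 5)*(k + 7)*(k**2 + 13*k + 54)/(72*(3*k + 17)), so s_k = R(k)·t_k = k*(k**2 + 13*k + 54)/(18*(k**3 + 13*k**2 + 54*k + 72)).
Δs = 4*(3*k + 17)/(k**5 + 25*k**4 + 245*k**3 + 1175*k**2 + 2754*k + 2520), as required.
Telescope: S(n) = s_(n+1) − s_(1) = (n**3 + 16*n**2 + 83*n + 68)/(18*(n**3 + 16*n**2 + 83*n + 140)) − (17/630) = n*(n**2 + 16*n + 83)/(35*(n**3 + 16*n**2 + 83*n + 140)).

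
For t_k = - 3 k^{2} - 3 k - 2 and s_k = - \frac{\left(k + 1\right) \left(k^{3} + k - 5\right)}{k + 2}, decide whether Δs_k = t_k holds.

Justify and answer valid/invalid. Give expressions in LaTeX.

s_(k+1) = -(k + 2)*(k + (k + 1)**3 - 4)/(k + 3)
s_(k+1) − s_k = (-3*k**4 - 16*k**3 - 26*k**2 - 21*k - 3)/(k**2 + 5*k + 6)
(s_(k+1) − s_k) − t_k = (2*k**3 + 9*k**2 + 7*k + 9)/(k**2 + 5*k + 6)

Invalid: residual \frac{2 k^{3} + 9 k^{2} + 7 k + 9}{k^{2} + 5 k + 6} ≠ 0.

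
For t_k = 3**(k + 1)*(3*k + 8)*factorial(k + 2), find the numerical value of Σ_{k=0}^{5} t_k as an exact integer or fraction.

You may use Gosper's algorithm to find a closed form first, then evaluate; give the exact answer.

Compute t_(k+1)/t_k: get 3*(k + 3)*(3*k + 11)/(3*k + 8).
Gosper form: A/B · C(k+1)/C(k) with A=3*k + 9, B=1, C=k + 8/3.
Set up (3*k + 9)·f(k+1) − (1)·f(k) − (k + 8/3) = 0.
deg f ≤ 0 (via 1,0,1).
Coefficient equations give f(k) = 1/3.
Certificate R = B(k−1)f/C = 1/(3*k + 8) gives s_k = 3**(k + 1)*factorial(k + 2).
s_(k+1) − s_k = 3**(k + 1)*(3*k + 8)*factorial(k + 2) = t_k.
Σ_(k=0)^(5) t_k = s_(6) − s_(0) = 88179840 − (6) = 88179834.

Σ = 88179834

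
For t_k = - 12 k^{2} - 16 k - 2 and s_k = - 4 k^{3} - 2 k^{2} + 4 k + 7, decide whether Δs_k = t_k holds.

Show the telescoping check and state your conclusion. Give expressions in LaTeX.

Valid: the claim telescopes to t_k.

s_(k+1) = -4*k**3 - 14*k**2 - 12*k + 5
s_(k+1) − s_k = -12*k**2 - 16*k - 2
(s_(k+1) − s_k) − t_k = 0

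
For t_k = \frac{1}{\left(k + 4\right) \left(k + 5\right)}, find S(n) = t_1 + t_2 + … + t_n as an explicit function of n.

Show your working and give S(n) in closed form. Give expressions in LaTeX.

S(n) = \frac{n}{5 \left(n + 5\right)}

Compute t_(k+1)/t_k: get (k + 4)/(k + 6).
A = k + 4, B = k + 6, C = 1.
Set up (k + 4)·f(k+1) − (k + 5)·f(k) − (1) = 0.
deg f ≤ 1 (via 1,1,0).
Solving with deg f ≤ 1: f(k) = k/4.
Get s_k = R·t_k = k/(4*(k + 4)) with R(k) = B(k−1)f(k)/C(k) = k*(k + 5)/4.
Verify: 1/(k**2 + 9*k + 20) matches t_k.
Σ_(k=1)^n t_k = s_(n+1) − s_(1) = ((n + 1)/(4*(n + 5))) − (1/20), i.e. n/(5*(n + 5)).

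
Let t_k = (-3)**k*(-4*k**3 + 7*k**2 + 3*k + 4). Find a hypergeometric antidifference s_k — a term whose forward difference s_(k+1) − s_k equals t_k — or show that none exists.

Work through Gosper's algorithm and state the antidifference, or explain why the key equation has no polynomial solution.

s_k = (-3)**k*(k**3 - 4*k**2 + 3*k - 1)

The ratio is 3*(-4*k**3 - 5*k**2 + 5*k + 10)/(4*k**3 - 7*k**2 - 3*k - 4).
Take A(k)=-3, B(k)=1, C(k)=k**3 - 7*k**2/4 - 3*k/4 - 1.
f must satisfy (-3)·f(k+1) − (1)·f(k) = k**3 - 7*k**2/4 - 3*k/4 - 1.
From deg A=0, deg B=0, deg C=3: d=3.
Match coefficients ⇒ f(k) = -(k**3 - 4*k**2 + 3*k - 1)/4.
So s_k = (B(k−1)f/C)·t_k = (-(k**3 - 4*k**2 + 3*k - 1)/(4*k**3 - 7*k**2 - 3*k - 4))·t_k = (-3)**k*(k**3 - 4*k**2 + 3*k - 1).
Δs = (-3)**k*(-4*k**3 + 7*k**2 + 3*k + 4), as required.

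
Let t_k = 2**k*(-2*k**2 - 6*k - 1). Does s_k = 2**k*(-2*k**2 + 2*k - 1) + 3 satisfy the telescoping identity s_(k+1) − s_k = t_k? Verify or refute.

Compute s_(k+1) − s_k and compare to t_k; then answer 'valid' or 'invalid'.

valid (s_(k+1) − s_k reduces to t_k)

s_(k+1) = 2**(k + 1)*(2*k - 2*(k + 1)**2 + 1) + 3
s_(k+1) − s_k = 2**k*(-2*k**2 - 6*k - 1)
(s_(k+1) − s_k) − t_k = 0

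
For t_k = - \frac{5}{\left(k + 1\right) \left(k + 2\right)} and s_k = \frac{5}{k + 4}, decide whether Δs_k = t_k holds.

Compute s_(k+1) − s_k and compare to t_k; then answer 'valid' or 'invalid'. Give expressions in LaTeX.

s_(k+1) = 5/(k + 5)
s_(k+1) − s_k = -5/((k + 4)*(k + 5))
(s_(k+1) − s_k) − t_k = 30*(k + 3)/(k**4 + 12*k**3 + 49*k**2 + 78*k + 40)

Invalid: residual \frac{30 \left(k + 3\right)}{k^{4} + 12 k^{3} + 49 k^{2} + 78 k + 40} ≠ 0.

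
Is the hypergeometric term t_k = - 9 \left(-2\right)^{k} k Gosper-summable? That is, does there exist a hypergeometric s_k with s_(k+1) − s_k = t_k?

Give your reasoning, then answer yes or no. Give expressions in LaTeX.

Yes. s_k = \left(-2\right)^{k} \left(3 k - 2\right).

Compute t_(k+1)/t_k: get -2 - 2/k.
Factor: A=-2; B=1; C=k.
Need (-2)·f(k+1) − (1)·f(k) = k.
deg f ≤ 1 (via 0,0,1).
Solving with deg f ≤ 1: f(k) = -(3*k - 2)/9.
So s_k = (B(k−1)f/C)·t_k = (-(3*k - 2)/(9*k))·t_k = (-2)**k*(3*k - 2).
Verify: -9*(-2)**k*k matches t_k.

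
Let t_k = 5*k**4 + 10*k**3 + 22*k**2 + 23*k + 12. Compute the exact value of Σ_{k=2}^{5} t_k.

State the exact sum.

Compute t_(k+1)/t_k: get (5*k**4 + 30*k**3 + 82*k**2 + 117*k + 72)/(5*k**4 + 10*k**3 + 22*k**2 + 23*k + 12).
Normal form (A,B,C) = (1, 1, k**4 + 2*k**3 + 22*k**2/5 + 23*k/5 + 12/5).
Key eq: (1)·f(k+1) = (1)·f(k) + (k**4 + 2*k**3 + 22*k**2/5 + 23*k/5 + 12/5).
From deg A=0, deg B=0, deg C=4: d=5.
Coefficient equations give f(k) = k*(k**2 - k + 4)*(k**2 + k + 1)/5.
Then R = B(k−1)f/C = k*(k**2 - k + 4)*(k**2 + k + 1)/(5*k**4 + 10*k**3 + 22*k**2 + 23*k + 12), so s_k = R(k)·t_k = k*(k**4 + 4*k**2 + 3*k + 4).
Δs = 5*k**4 + 10*k**3 + 22*k**2 + 23*k + 12, as required.
Evaluate s at k=6 and k=2: 8772 and 84; difference 8688.

Σ = 8688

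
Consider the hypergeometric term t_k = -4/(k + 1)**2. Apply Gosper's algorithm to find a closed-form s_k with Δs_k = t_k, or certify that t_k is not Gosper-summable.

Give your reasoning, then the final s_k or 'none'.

none — t_k is not Gosper-summable

Ratio r(k) = (k + 1)**2/(k + 2)**2.
Take A(k)=k**2 + 2*k + 1, B(k)=k**2 + 4*k + 4, C(k)=1.
Need (k**2 + 2*k + 1)·f(k+1) − (k**2 + 2*k + 1)·f(k) = 1.
d = 0 from the (2,2,0) case.
Generic f = c0 gives residual -1; -1 = 0 cannot hold, so t_k is not Gosper-summable.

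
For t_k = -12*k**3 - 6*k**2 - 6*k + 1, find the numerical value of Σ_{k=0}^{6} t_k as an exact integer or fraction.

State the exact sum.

The ratio is (12*k**3 + 42*k**2 + 54*k + 23)/(12*k**3 + 6*k**2 + 6*k - 1).
Take A(k)=1, B(k)=1, C(k)=k**3 + k**2/2 + k/2 - 1/12.
Key eq: (1)·f(k+1) = (1)·f(k) + (k**3 + k**2/2 + k/2 - 1/12).
Degrees (0,0,3) ⇒ d ≤ 4.
Match coefficients ⇒ f(k) = k*(3*k**3 - 4*k**2 + 3*k - 3)/12.
Certificate R = B(k−1)f/C = k*(3*k**3 - 4*k**2 + 3*k - 3)/(12*k**3 + 6*k**2 + 6*k - 1) gives s_k = k*(-3*k**3 + 4*k**2 - 3*k + 3).
Δs = -12*k**3 - 6*k**2 - 6*k + 1, as required.
Telescoping: Σ = s_(7) − s_(0) = -5957 − (0) = -5957.

Σ = -5957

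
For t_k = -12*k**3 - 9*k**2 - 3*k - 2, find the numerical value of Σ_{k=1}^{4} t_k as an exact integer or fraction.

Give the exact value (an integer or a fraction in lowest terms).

r(k) = (12*k**3 + 45*k**2 + 57*k + 26)/(12*k**3 + 9*k**2 + 3*k + 2) after simplifying.
A = 1, B = 1, C = k**3 + 3*k**2/4 + k/4 + 1/6.
Solve (1)·f(k+1) − (1)·f(k) = k**3 + 3*k**2/4 + k/4 + 1/6.
d = 4 from the (0,0,3) case.
Match coefficients ⇒ f(k) = k*(3*k**3 - 3*k**2 + 2)/12.
Then R = B(k−1)f/C = k*(3*k**3 - 3*k**2 + 2)/(12*k**3 + 9*k**2 + 3*k + 2), so s_k = R(k)·t_k = k*(-3*k**3 + 3*k**2 - 2).
s_(k+1) − s_k = -12*k**3 - 9*k**2 - 3*k - 2 = t_k.
Sum = s_(5) − s_(1); s_(5) = -1510, s_(1) = -2 ⇒ -1508.

Σ = -1508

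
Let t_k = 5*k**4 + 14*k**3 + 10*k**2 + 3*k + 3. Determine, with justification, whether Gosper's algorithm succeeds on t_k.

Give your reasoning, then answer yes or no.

Compute t_(k+1)/t_k: get (5*k**4 + 34*k**3 + 82*k**2 + 85*k + 35)/(5*k**4 + 14*k**3 + 10*k**2 + 3*k + 3).
Factor: A=1; B=1; C=k**4 + 14*k**3/5 + 2*k**2 + 3*k/5 + 3/5.
f must satisfy (1)·f(k+1) − (1)·f(k) = k**4 + 14*k**3/5 + 2*k**2 + 3*k/5 + 3/5.
d = 5 from the (0,0,4) case.
Match coefficients ⇒ f(k) = k*(k**4 + k**3 - 2*k**2 + 3)/5.
Get s_k = R·t_k = k*(k**4 + k**3 - 2*k**2 + 3) with R(k) = B(k−1)f(k)/C(k) = k*(k**4 + k**3 - 2*k**2 + 3)/(5*k**4 + 14*k**3 + 10*k**2 + 3*k + 3).
Verify: 5*k**4 + 14*k**3 + 10*k**2 + 3*k + 3 matches t_k.

Yes. s_k = k*(k**4 + k**3 - 2*k**2 + 3).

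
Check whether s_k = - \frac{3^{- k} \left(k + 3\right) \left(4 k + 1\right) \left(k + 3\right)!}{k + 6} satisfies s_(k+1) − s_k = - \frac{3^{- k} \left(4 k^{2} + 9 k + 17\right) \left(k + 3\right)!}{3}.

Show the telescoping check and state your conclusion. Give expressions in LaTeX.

s_(k+1) = -(k + 4)*(4*k + 5)*factorial(k + 4)/(3*3**k*(k + 7))
s_(k+1) − s_k = -(4*k**4 + 49*k**3 + 203*k**2 + 422*k + 417)*factorial(k + 3)/(3*3**k*(k + 6)*(k + 7))
(s_(k+1) − s_k) − t_k = (4*k**3 + 33*k**2 + 59*k + 99)*factorial(k + 3)/(3**k*(k + 6)*(k + 7))

Invalid: residual \frac{3^{- k} \left(4 k^{3} + 33 k^{2} + 59 k + 99\right) \left(k + 3\right)!}{\left(k + 6\right) \left(k + 7\right)} ≠ 0.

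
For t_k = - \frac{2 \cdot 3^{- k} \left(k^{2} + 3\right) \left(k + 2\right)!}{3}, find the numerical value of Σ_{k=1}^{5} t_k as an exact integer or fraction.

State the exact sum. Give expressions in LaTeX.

t_(k+1)/t_k = (k + 3)*((k + 1)**2 + 3)/(3*(k**2 + 3)).
So A=k/3 + 1 and B=1, with C=k**2 + 3.
Need (k/3 + 1)·f(k+1) − (1)·f(k) = k**2 + 3.
Degrees (1,0,2) ⇒ d ≤ 1.
Solving with deg f ≤ 1: f(k) = 3*(k - 1).
Certificate R = B(k−1)f/C = 3*(k - 1)/(k**2 + 3) gives s_k = -2*(k - 1)*factorial(k + 2)/3**k.
s_(k+1) − s_k = -2*(k**2 + 3)*factorial(k + 2)/(3*3**k) = t_k.
Σ_(k=1)^(5) t_k = s_(6) − s_(1) = -44800/81 − (0) = -44800/81.

Σ = -44800/81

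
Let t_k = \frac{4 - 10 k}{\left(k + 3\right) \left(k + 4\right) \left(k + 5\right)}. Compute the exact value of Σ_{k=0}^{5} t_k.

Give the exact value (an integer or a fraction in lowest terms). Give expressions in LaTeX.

Compute t_(k+1)/t_k: get (k + 3)*(5*k + 3)/((k + 6)*(5*k - 2)).
So A=k + 3 and B=k + 6, with C=k - 2/5.
Key eq: (k + 3)·f(k+1) = (k + 5)·f(k) + (k - 2/5).
Bound: deg f ≤ 2.
Match coefficients ⇒ f(k) = k*(13*k - 29)/120.
So s_k = (B(k−1)f/C)·t_k = (k*(k + 5)*(13*k - 29)/(24*(5*k - 2)))·t_k = -k*(13*k - 29)/(12*(k + 3)*(k + 4)).
s_(k+1) − s_k = 2*(2 - 5*k)/(k**3 + 12*k**2 + 47*k + 60) = t_k.
Σ_(k=0)^(5) t_k = s_(6) − s_(0) = -49/180 − (0) = -49/180.

Σ = -49/180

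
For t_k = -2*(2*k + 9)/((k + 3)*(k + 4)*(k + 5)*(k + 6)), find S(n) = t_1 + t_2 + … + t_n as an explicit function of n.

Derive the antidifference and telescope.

S(n) = n*(-n - 10)/(12*(n**2 + 10*n + 24))

The ratio is (k + 3)*(2*k + 11)/((k + 7)*(2*k + 9)).
Gosper form: A/B · C(k+1)/C(k) with A=k + 3, B=k + 7, C=k + 9/2.
Set up (k + 3)·f(k+1) − (k + 6)·f(k) − (k + 9/2) = 0.
d = 3 from the (1,1,1) case.
Match coefficients ⇒ f(k) = k*(k + 4)*(k + 8)/30.
R(k) = B(k−1)·f(k)/C(k) = k*(k + 4)*(k + 6)*(k + 8)/(15*(2*k + 9)); s_k = R·t_k = 2*k*(-k - 8)/(15*(k**2 + 8*k + 15)).
Δs = 2*(-2*k - 9)/(k**4 + 18*k**3 + 119*k**2 + 342*k + 360), as required.
s_(n+1) = 2*(-n**2 - 10*n - 9)/(15*(n**2 + 10*n + 24)) and s_(1) = -1/20, so S(n) = n*(-n - 10)/(12*(n**2 + 10*n + 24)).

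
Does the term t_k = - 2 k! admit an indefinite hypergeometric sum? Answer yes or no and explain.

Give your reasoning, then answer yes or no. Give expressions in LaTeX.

Ratio r(k) = k + 1.
So A=k + 1 and B=1, with C=1.
Key eq: (k + 1)·f(k+1) = (1)·f(k) + (1).
d = -1 from the (1,0,0) case.
deg f ≤ -1 is impossible — no certificate.

No; the degree bound rules out any f.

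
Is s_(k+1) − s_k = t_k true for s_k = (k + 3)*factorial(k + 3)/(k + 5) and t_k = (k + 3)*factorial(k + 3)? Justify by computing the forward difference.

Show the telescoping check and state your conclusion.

Invalid: residual -2*(k**2 + 8*k + 14)*factorial(k + 3)/((k + 5)*(k + 6)) ≠ 0.

s_(k+1) = (k + 4)*factorial(k + 4)/(k + 6)
s_(k+1) − s_k = (k**3 + 12*k**2 + 47*k + 62)*factorial(k + 3)/((k + 5)*(k + 6))
(s_(k+1) − s_k) − t_k = -2*(k**2 + 8*k + 14)*factorial(k + 3)/((k + 5)*(k + 6))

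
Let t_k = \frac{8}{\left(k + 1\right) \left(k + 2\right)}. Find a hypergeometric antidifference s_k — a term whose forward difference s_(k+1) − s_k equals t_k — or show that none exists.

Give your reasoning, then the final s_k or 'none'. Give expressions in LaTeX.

The ratio is (k + 1)/(k + 3).
Factor: A=k + 1; B=k + 3; C=1.
Solve (k + 1)·f(k+1) − (k + 2)·f(k) = 1.
deg f ≤ 1 (via 1,1,0).
Solving with deg f ≤ 1: f(k) = k.
So s_k = (B(k−1)f/C)·t_k = (k*(k + 2))·t_k = 8*k/(k + 1).
Verify: 8/(k**2 + 3*k + 2) matches t_k.

s_k = \frac{8 k}{k + 1}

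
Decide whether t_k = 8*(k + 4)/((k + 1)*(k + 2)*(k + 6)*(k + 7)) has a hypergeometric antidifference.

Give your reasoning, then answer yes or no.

Compute t_(k+1)/t_k: get (k + 1)*(k + 5)*(k + 6)/((k + 3)*(k + 4)*(k + 8)).
Factor: A=k + 1; B=k + 8; C=k**4 + 16*k**3 + 95*k**2 + 248*k + 240.
Set up (k + 1)·f(k+1) − (k + 7)·f(k) − (k**4 + 16*k**3 + 95*k**2 + 248*k + 240) = 0.
Degrees (1,1,4) ⇒ d ≤ 6.
Solving with deg f ≤ 6: f(k) = k*(k + 2)*(k + 3)*(k + 4)*(k + 5)*(k + 7)/12.
R(k) = B(k−1)·f(k)/C(k) = k*(k + 2)*(k + 7)**2/(12*(k + 4)); s_k = R·t_k = 2*k*(k + 7)/(3*(k**2 + 7*k + 6)).
Check: Δs_k = 8*(k + 4)/(k**4 + 16*k**3 + 83*k**2 + 152*k + 84). ✓

Yes. s_k = 2*k*(k + 7)/(3*(k**2 + 7*k + 6)).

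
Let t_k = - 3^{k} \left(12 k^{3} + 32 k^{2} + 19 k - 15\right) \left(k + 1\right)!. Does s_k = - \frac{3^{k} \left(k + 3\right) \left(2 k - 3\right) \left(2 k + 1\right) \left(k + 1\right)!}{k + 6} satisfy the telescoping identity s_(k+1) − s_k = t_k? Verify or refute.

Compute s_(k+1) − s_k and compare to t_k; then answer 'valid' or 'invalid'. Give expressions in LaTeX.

s_(k+1) = -3**(k + 1)*(k + 4)*(2*k - 1)*(2*k + 3)*factorial(k + 2)/(k + 7)
s_(k+1) − s_k = -3**k*(12*k**5 + 152*k**4 + 627*k**3 + 955*k**2 + 294*k - 369)*factorial(k + 1)/((k + 6)*(k + 7))
(s_(k+1) − s_k) − t_k = 3**(k + 1)*(12*k**4 + 104*k**3 + 207*k**2 + 103*k - 87)*factorial(k + 1)/((k + 6)*(k + 7))

Invalid: residual \frac{3^{k + 1} \left(12 k^{4} + 104 k^{3} + 207 k^{2} + 103 k - 87\right) \left(k + 1\right)!}{\left(k + 6\right) \left(k + 7\right)} ≠ 0.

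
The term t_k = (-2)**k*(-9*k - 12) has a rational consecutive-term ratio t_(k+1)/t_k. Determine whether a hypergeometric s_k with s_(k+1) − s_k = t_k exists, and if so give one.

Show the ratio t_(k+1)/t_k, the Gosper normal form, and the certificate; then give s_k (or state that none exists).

s_k = (-2)**k*(3*k + 2)

r(k) = 2*(-3*k - 7)/(3*k + 4) after simplifying.
A = -2, B = 1, C = k + 4/3.
Need (-2)·f(k+1) − (1)·f(k) = k + 4/3.
Bound: deg f ≤ 1.
Solve for f: f(k) = -(3*k + 2)/9 (degree 1 ≤ 1).
R(k) = B(k−1)·f(k)/C(k) = -(3*k + 2)/(3*(3*k + 4)); s_k = R·t_k = (-2)**k*(3*k + 2).
Verify: (-2)**k*(-9*k - 12) matches t_k.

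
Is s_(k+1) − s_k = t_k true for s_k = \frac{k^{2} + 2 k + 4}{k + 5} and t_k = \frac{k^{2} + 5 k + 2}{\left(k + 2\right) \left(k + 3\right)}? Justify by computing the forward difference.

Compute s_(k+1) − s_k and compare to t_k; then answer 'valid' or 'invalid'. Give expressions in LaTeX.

Invalid: residual \frac{3 \left(- 5 k^{2} - 17 k + 2\right)}{k^{4} + 16 k^{3} + 91 k^{2} + 216 k + 180} ≠ 0.

s_(k+1) = (k**2 + 4*k + 7)/(k + 6)
s_(k+1) − s_k = (k**2 + 11*k + 11)/(k**2 + 11*k + 30)
(s_(k+1) − s_k) − t_k = 3*(-5*k**2 - 17*k + 2)/(k**4 + 16*k**3 + 91*k**2 + 216*k + 180)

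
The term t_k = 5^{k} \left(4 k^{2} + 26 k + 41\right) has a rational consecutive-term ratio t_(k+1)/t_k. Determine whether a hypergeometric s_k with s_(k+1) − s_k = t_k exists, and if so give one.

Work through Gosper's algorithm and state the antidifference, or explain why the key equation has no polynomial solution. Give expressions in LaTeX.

s_k = 5^{k} \left(k^{2} + 4 k + 4\right)

t_(k+1)/t_k = 5*(4*k**2 + 34*k + 71)/(4*k**2 + 26*k + 41).
Take A(k)=5, B(k)=1, C(k)=k**2 + 13*k/2 + 41/4.
Set up (5)·f(k+1) − (1)·f(k) − (k**2 + 13*k/2 + 41/4) = 0.
From deg A=0, deg B=0, deg C=2: d=2.
Solving with deg f ≤ 2: f(k) = (k + 2)**2/4.
Get s_k = R·t_k = 5**k*(k**2 + 4*k + 4) with R(k) = B(k−1)f(k)/C(k) = (k + 2)**2/(4*k**2 + 26*k + 41).
Check: Δs_k = 5**k*(4*k**2 + 26*k + 41). ✓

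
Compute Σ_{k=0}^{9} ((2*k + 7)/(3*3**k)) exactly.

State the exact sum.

Step 1: r(k) = (2*k + 9)/(3*(2*k + 7)).
A = 1/3, B = 1, C = k + 7/2.
f must satisfy (1/3)·f(k+1) − (1)·f(k) = k + 7/2.
d = 1 from the (0,0,1) case.
Coefficient equations give f(k) = -3*(k + 4)/2.
Then R = B(k−1)f/C = -3*(k + 4)/(2*k + 7), so s_k = R(k)·t_k = (-k - 4)/3**k.
Δs = (2*k + 7)/(3*3**k), as required.
Σ_(k=0)^(9) t_k = s_(10) − s_(0) = -14/59049 − (-4) = 236182/59049.

Σ = 236182/59049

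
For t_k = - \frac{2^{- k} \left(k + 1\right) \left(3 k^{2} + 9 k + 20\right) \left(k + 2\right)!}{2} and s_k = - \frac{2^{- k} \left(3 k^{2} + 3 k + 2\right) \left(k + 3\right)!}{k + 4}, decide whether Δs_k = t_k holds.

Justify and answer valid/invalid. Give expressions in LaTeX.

s_(k+1) = -(3*k**2 + 9*k + 8)*factorial(k + 4)/(2*2**k*(k + 5))
s_(k+1) − s_k = -(3*k**4 + 27*k**3 + 92*k**2 + 174*k + 108)*factorial(k + 3)/(2*2**k*(k + 4)*(k + 5))
(s_(k+1) − s_k) − t_k = (3*k**4 + 24*k**3 + 71*k**2 + 130*k + 76)*factorial(k + 2)/(2*2**k*(k + 4)*(k + 5))

Invalid: residual \frac{2^{- k} \left(3 k^{4} + 24 k^{3} + 71 k^{2} + 130 k + 76\right) \left(k + 2\right)!}{2 \left(k + 4\right) \left(k + 5\right)} ≠ 0.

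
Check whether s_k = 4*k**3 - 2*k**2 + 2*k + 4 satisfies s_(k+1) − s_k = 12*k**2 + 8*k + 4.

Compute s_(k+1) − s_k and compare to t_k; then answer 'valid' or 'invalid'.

Valid: the claim telescopes to t_k.

s_(k+1) = 4*k**3 + 10*k**2 + 10*k + 8
s_(k+1) − s_k = 12*k**2 + 8*k + 4
(s_(k+1) − s_k) − t_k = 0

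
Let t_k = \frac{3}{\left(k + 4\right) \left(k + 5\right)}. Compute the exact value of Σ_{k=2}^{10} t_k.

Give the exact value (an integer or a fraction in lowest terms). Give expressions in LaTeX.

Ratio r(k) = (k + 4)/(k + 6).
Take A(k)=k + 4, B(k)=k + 6, C(k)=1.
Need (k + 4)·f(k+1) − (k + 5)·f(k) = 1.
Bound: deg f ≤ 1.
Coefficient equations give f(k) = k/4.
So s_k = (B(k−1)f/C)·t_k = (k*(k + 5)/4)·t_k = 3*k/(4*(k + 4)).
Δs = 3/(k**2 + 9*k + 20), as required.
Σ_(k=2)^(10) t_k = s_(11) − s_(2) = 11/20 − (1/4) = 3/10.

Σ = 3/10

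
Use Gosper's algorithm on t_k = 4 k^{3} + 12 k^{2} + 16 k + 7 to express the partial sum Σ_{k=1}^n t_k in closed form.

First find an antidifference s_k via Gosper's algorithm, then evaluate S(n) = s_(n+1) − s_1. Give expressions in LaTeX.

Compute t_(k+1)/t_k: get (4*k**3 + 24*k**2 + 52*k + 39)/(4*k**3 + 12*k**2 + 16*k + 7).
So A=1 and B=1, with C=k**3 + 3*k**2 + 4*k + 7/4.
Solve (1)·f(k+1) − (1)·f(k) = k**3 + 3*k**2 + 4*k + 7/4.
deg f ≤ 4 (via 0,0,3).
Coefficient equations give f(k) = k*(k**3 + 2*k**2 + 3*k + 1)/4.
Get s_k = R·t_k = k*(k**3 + 2*k**2 + 3*k + 1) with R(k) = B(k−1)f(k)/C(k) = k*(k**3 + 2*k**2 + 3*k + 1)/(4*k**3 + 12*k**2 + 16*k + 7).
Verify: 4*k**3 + 12*k**2 + 16*k + 7 matches t_k.
Evaluate: s_(n+1) = n**4 + 6*n**3 + 15*n**2 + 17*n + 7; subtract s_(1) = 7 ⇒ S(n) = n*(n**3 + 6*n**2 + 15*n + 17).

S(n) = n \left(n^{3} + 6 n^{2} + 15 n + 17\right)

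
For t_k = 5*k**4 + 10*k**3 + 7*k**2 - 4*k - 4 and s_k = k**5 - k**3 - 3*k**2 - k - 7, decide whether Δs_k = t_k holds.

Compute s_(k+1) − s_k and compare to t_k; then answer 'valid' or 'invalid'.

Valid: the claim telescopes to t_k.

s_(k+1) = -k + (k + 1)**5 - (k + 1)**3 - 3*(k + 1)**2 - 8
s_(k+1) − s_k = 5*k**4 + 10*k**3 + 7*k**2 - 4*k - 4
(s_(k+1) − s_k) − t_k = 0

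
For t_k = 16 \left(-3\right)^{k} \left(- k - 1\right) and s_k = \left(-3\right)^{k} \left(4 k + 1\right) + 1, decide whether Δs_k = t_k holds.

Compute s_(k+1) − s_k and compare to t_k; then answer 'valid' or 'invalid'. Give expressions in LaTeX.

valid; difference matches t_k

s_(k+1) = (-3)**(k + 1)*(4*k + 5) + 1
s_(k+1) − s_k = 16*(-3)**k*(-k - 1)
(s_(k+1) − s_k) − t_k = 0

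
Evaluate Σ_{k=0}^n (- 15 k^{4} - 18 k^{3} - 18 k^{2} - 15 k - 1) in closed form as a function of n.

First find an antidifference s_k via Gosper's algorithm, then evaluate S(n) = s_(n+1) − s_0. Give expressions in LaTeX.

S(n) = - 3 n^{5} - 12 n^{4} - 20 n^{3} - 21 n^{2} - 11 n - 1

Compute t_(k+1)/t_k: get (15*k**4 + 78*k**3 + 162*k**2 + 165*k + 67)/(15*k**4 + 18*k**3 + 18*k**2 + 15*k + 1).
A = 1, B = 1, C = k**4 + 6*k**3/5 + 6*k**2/5 + k + 1/15.
Key eq: (1)·f(k+1) = (1)·f(k) + (k**4 + 6*k**3/5 + 6*k**2/5 + k + 1/15).
d = 5 from the (0,0,4) case.
A polynomial solution: f(k) = k*(3*k**4 - 3*k**3 + 2*k**2 + 3*k - 4)/15.
R(k) = B(k−1)·f(k)/C(k) = k*(3*k**4 - 3*k**3 + 2*k**2 + 3*k - 4)/(15*k**4 + 18*k**3 + 18*k**2 + 15*k + 1); s_k = R·t_k = k*(-3*k**4 + 3*k**3 - 2*k**2 - 3*k + 4).
Check: Δs_k = -15*k**4 - 18*k**3 - 18*k**2 - 15*k - 1. ✓
Telescope: S(n) = s_(n+1) − s_(0) = -3*n**5 - 12*n**4 - 20*n**3 - 21*n**2 - 11*n - 1 − (0) = -3*n**5 - 12*n**4 - 20*n**3 - 21*n**2 - 11*n - 1.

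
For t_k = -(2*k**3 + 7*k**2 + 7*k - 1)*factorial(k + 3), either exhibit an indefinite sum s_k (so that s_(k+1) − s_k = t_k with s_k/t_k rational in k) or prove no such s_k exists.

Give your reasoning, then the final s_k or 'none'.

s_k = -(k - 1)*(2*k - 1)*factorial(k + 3)

The ratio is (2*k**4 + 21*k**3 + 79*k**2 + 123*k + 60)/(2*k**3 + 7*k**2 + 7*k - 1).
So A=k + 4 and B=1, with C=k**3 + 7*k**2/2 + 7*k/2 - 1/2.
Need (k + 4)·f(k+1) − (1)·f(k) = k**3 + 7*k**2/2 + 7*k/2 - 1/2.
From deg A=1, deg B=0, deg C=3: d=2.
Solving with deg f ≤ 2: f(k) = (k - 1)*(2*k - 1)/2.
Certificate R = B(k−1)f/C = (k - 1)*(2*k - 1)/(2*k**3 + 7*k**2 + 7*k - 1) gives s_k = -(k - 1)*(2*k - 1)*factorial(k + 3).
Δs = -(2*k**3 + 7*k**2 + 7*k - 1)*factorial(k + 3), as required.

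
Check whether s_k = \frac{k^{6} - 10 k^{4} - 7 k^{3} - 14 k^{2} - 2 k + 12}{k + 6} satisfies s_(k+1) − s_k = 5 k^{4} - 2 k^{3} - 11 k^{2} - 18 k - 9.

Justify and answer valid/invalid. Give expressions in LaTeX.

Invalid: residual \frac{3 \left(- 4 k^{5} - 31 k^{4} + 22 k^{3} + 80 k^{2} + 115 k + 58\right)}{k^{2} + 13 k + 42} ≠ 0.

s_(k+1) = (k**6 + 6*k**5 + 5*k**4 - 27*k**3 - 80*k**2 - 85*k - 20)/(k + 7)
s_(k+1) − s_k = (5*k**6 + 51*k**5 + 80*k**4 - 179*k**3 - 465*k**2 - 528*k - 204)/(k**2 + 13*k + 42)
(s_(k+1) − s_k) − t_k = 3*(-4*k**5 - 31*k**4 + 22*k**3 + 80*k**2 + 115*k + 58)/(k**2 + 13*k + 42)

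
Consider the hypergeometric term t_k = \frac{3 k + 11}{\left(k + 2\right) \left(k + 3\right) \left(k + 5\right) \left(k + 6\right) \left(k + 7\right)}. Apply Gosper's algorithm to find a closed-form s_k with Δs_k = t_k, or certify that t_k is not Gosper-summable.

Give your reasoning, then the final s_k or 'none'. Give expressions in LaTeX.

s_k = \frac{k \left(k^{2} + 13 k + 52\right)}{60 \left(k^{3} + 13 k^{2} + 52 k + 60\right)}

Ratio r(k) = (k + 2)*(k + 5)*(3*k + 14)/((k + 4)*(k + 8)*(3*k + 11)).
Gosper form: A/B · C(k+1)/C(k) with A=k + 2, B=k + 8, C=k**2 + 23*k/3 + 44/3.
f must satisfy (k + 2)·f(k+1) − (k + 7)·f(k) = k**2 + 23*k/3 + 44/3.
Degrees (1,1,2) ⇒ d ≤ 5.
A polynomial solution: f(k) = k*(k + 3)*(k + 4)*(k**2 + 13*k + 52)/180.
R(k) = B(k−1)·f(k)/C(k) = k*(k + 3)*(k + 7)*(k**2 + 13*k + 52)/(60*(3*k + 11)); s_k = R·t_k = k*(k**2 + 13*k + 52)/(60*(k**3 + 13*k**2 + 52*k + 60)).
s_(k+1) − s_k = (3*k + 11)/(k**5 + 23*k**4 + 203*k**3 + 853*k**2 + 1692*k + 1260) = t_k.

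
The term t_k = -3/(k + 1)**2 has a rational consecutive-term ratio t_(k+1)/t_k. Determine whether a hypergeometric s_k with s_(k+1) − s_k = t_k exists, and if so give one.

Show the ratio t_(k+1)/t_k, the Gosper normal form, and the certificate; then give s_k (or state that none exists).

t_(k+1)/t_k = (k + 1)**2/(k + 2)**2.
So A=k**2 + 2*k + 1 and B=k**2 + 4*k + 4, with C=1.
Key eq: (k**2 + 2*k + 1)·f(k+1) = (k**2 + 2*k + 1)·f(k) + (1).
Bound: deg f ≤ 0.
Write f(k) = c0. Then LHS − RHS = -1, requiring -1 = 0: contradictory. No certificate.

not Gosper-summable; s_k does not exist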